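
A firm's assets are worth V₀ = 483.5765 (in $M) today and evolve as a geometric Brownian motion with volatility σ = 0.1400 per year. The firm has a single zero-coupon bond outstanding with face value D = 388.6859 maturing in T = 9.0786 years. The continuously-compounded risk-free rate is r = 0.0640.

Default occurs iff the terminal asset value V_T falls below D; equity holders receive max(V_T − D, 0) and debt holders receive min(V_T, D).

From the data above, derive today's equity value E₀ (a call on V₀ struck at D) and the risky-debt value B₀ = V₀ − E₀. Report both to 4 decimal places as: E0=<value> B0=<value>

E0=267.6806 B0=215.8959

Work the structural quantities from V₀ = 483.5765 against face 388.6859:
d₁ = [ln(V₀/D) + (r + σ²/2)T] / (σ√T)
   = [ln(483.5765/388.6859) + (0.0640 + 0.5·0.1400²)·9.0786] / (0.1400·√9.0786)
   = [0.218438 + 0.670001] / 0.421830 = 2.106153
d₂ = d₁ − σ√T = 2.106153 − 0.421830 = 1.684323
N(d₁) = 0.982404,  N(d₂) = 0.953940,  e^(−rT) = 0.559322
E₀ = V₀·N(d₁) − D·e^(−rT)·N(d₂)
   = 483.5765·0.982404 − 388.6859·0.559322·0.953940 = 267.680625
B₀ = V₀ − E₀ = 483.5765 − 267.680625 = 215.895875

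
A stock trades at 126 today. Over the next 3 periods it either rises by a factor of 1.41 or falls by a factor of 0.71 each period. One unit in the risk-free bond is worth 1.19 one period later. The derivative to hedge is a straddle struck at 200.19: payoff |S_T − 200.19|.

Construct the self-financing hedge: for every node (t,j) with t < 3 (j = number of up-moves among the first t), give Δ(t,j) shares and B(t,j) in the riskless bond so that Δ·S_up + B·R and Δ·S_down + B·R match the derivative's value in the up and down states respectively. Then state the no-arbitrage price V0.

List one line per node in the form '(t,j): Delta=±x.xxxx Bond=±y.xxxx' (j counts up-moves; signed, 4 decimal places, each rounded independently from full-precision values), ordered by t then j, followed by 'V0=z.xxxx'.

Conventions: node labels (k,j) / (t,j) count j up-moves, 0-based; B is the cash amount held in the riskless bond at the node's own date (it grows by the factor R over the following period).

Since d<R<u, set p* = (R−d)/(u−d) = 0.6857; price each node as the discounted p*-expectation of its children.
Payoffs at expiry: V(3,0)=155.0932, V(3,1)=110.6316, V(3,2)=22.3346, V(3,3)=153.0158
  t=2,j=0: stock 63.5166 → up 89.5584 (V=110.6316), down 45.0968 (V=155.0932). Price 104.7103; hedge Δ=-1.0000, bond B=168.2269.
  t=2,j=1: stock 126.1386 → up 177.8554 (V=22.3346), down 89.5584 (V=110.6316). Price 42.0883; hedge Δ=-1.0000, bond B=168.2269.
  t=2,j=2: stock 250.5006 → up 353.2058 (V=153.0158), down 177.8554 (V=22.3346). Price 94.0711; hedge Δ=0.7453, bond B=-92.6164.
  t=1,j=0: stock 89.4600 → up 126.1386 (V=42.0883), down 63.5166 (V=104.7103). Price 51.9071; hedge Δ=-1.0000, bond B=141.3671.
  t=1,j=1: stock 177.6600 → up 250.5006 (V=94.0711), down 126.1386 (V=42.0883). Price 65.3224; hedge Δ=0.4180, bond B=-8.9388.
  t=0,j=0: stock 126.0000 → up 177.6600 (V=65.3224), down 89.4600 (V=51.9071). Price 51.3497; hedge Δ=0.1521, bond B=32.1851.
As a check, the time-0 holding Δ(0,0)·S0 + B(0,0) comes to 51.3497 — exactly V0.

(0,0): Delta=0.1521 Bond=32.1851
(1,0): Delta=-1.0000 Bond=141.3671
(1,1): Delta=0.4180 Bond=-8.9388
(2,0): Delta=-1.0000 Bond=168.2269
(2,1): Delta=-1.0000 Bond=168.2269
(2,2): Delta=0.7453 Bond=-92.6164
V0=51.3497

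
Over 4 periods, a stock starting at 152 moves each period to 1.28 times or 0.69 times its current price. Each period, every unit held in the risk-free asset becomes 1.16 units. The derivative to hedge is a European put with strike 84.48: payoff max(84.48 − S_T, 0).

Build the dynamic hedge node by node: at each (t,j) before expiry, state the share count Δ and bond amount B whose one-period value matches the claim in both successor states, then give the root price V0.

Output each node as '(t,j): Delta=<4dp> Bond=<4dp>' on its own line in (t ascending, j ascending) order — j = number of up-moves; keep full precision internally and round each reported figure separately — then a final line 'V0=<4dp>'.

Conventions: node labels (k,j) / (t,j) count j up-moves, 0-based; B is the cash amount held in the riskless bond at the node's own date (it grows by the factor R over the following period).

(0,0): Delta=-0.0163 Bond=2.8286
(1,0): Delta=-0.0947 Bond=11.5013
(1,1): Delta=-0.0055 Bond=1.1824
(2,0): Delta=-0.4518 Bond=39.1826
(2,1): Delta=-0.0455 Bond=6.7438
(2,2): Delta=0.0000 Bond=0.0000
(3,0): Delta=-1.0000 Bond=72.8276
(3,1): Delta=-0.3763 Bond=38.4623
(3,2): Delta=0.0000 Bond=0.0000
(3,3): Delta=0.0000 Bond=0.0000
V0=0.3518

No-arbitrage ⇒ martingale measure with p* = (R−d)/(u−d) = 0.7966.
At maturity the claim pays: V(4,0)=50.0260, V(4,1)=20.5653, V(4,2)=0.0000, V(4,3)=0.0000, V(4,4)=0.0000
Node (3,0) S=49.9334: V=(p*·20.5653+(1−p*)·50.0260)/1.16=22.8942; Δ=(20.5653−50.0260)/(63.9147−34.4540)=-1.0000; B=V−Δ·S=72.8276
Node (3,1) S=92.6300: V=(p*·0.0000+(1−p*)·20.5653)/1.16=3.6058; Δ=(0.0000−20.5653)/(118.5664−63.9147)=-0.3763; B=V−Δ·S=38.4623
Node (3,2) S=171.8354: V=(p*·0.0000+(1−p*)·0.0000)/1.16=0.0000; Δ=(0.0000−0.0000)/(219.9493−118.5664)=0.0000; B=V−Δ·S=0.0000
Node (3,3) S=318.7671: V=(p*·0.0000+(1−p*)·0.0000)/1.16=0.0000; Δ=(0.0000−0.0000)/(408.0219−219.9493)=0.0000; B=V−Δ·S=0.0000
Node (2,0) S=72.3672: V=(p*·3.6058+(1−p*)·22.8942)/1.16=6.4904; Δ=(3.6058−22.8942)/(92.6300−49.9334)=-0.4518; B=V−Δ·S=39.1826
Node (2,1) S=134.2464: V=(p*·0.0000+(1−p*)·3.6058)/1.16=0.6322; Δ=(0.0000−3.6058)/(171.8354−92.6300)=-0.0455; B=V−Δ·S=6.7438
Node (2,2) S=249.0368: V=(p*·0.0000+(1−p*)·0.0000)/1.16=0.0000; Δ=(0.0000−0.0000)/(318.7671−171.8354)=0.0000; B=V−Δ·S=0.0000
Node (1,0) S=104.8800: V=(p*·0.6322+(1−p*)·6.4904)/1.16=1.5722; Δ=(0.6322−6.4904)/(134.2464−72.3672)=-0.0947; B=V−Δ·S=11.5013
Node (1,1) S=194.5600: V=(p*·0.0000+(1−p*)·0.6322)/1.16=0.1109; Δ=(0.0000−0.6322)/(249.0368−134.2464)=-0.0055; B=V−Δ·S=1.1824
Node (0,0) S=152.0000: V=(p*·0.1109+(1−p*)·1.5722)/1.16=0.3518; Δ=(0.1109−1.5722)/(194.5600−104.8800)=-0.0163; B=V−Δ·S=2.8286
As a check, the time-0 holding Δ(0,0)·S0 + B(0,0) comes to 0.3518 — exactly V0.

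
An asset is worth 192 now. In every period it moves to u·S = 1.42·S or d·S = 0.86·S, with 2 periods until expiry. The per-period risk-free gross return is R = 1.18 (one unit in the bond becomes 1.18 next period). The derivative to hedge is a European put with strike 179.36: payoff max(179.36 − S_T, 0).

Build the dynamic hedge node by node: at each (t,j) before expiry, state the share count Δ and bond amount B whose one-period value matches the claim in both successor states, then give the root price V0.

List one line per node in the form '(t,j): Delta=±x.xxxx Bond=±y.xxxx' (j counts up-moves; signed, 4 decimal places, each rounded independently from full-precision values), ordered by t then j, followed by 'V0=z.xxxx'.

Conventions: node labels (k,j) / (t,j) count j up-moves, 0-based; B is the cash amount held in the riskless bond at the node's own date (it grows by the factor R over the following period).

Under the risk-neutral measure, an up-move has probability p* = (R−d)/(u−d) = 0.5714 and values discount at R = 1.18.
Payoffs at expiry: V(2,0)=37.3568, V(2,1)=0.0000, V(2,2)=0.0000
  t=1,j=0: stock 165.1200 → up 234.4704 (V=0.0000), down 142.0032 (V=37.3568). Price 13.5678; hedge Δ=-0.4040, bond B=80.2764.
  t=1,j=1: stock 272.6400 → up 387.1488 (V=0.0000), down 234.4704 (V=0.0000). Price 0.0000; hedge Δ=0.0000, bond B=0.0000.
  t=0,j=0: stock 192.0000 → up 272.6400 (V=0.0000), down 165.1200 (V=13.5678). Price 4.9278; hedge Δ=-0.1262, bond B=29.1561.
As a check, the time-0 holding Δ(0,0)·S0 + B(0,0) comes to 4.9278 — exactly V0.

(0,0): Delta=-0.1262 Bond=29.1561
(1,0): Delta=-0.4040 Bond=80.2764
(1,1): Delta=0.0000 Bond=0.0000
V0=4.9278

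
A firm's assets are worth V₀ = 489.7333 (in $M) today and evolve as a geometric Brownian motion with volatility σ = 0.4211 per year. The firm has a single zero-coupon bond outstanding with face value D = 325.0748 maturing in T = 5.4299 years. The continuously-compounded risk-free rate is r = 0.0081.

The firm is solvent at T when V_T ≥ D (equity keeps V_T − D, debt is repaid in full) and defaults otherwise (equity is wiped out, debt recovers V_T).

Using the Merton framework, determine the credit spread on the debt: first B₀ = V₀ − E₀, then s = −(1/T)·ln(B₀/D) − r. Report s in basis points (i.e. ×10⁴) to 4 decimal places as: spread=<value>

spread=513.1414

Equity is a call on the firm's assets struck at D = 325.0748:
d₁ = [ln(V₀/D) + (r + σ²/2)T] / (σ√T)
   = [ln(489.7333/325.0748) + (0.0081 + 0.5·0.4211²)·5.4299] / (0.4211·√5.4299)
   = [0.409806 + 0.525411] / 0.981253 = 0.953084
d₂ = d₁ − σ√T = 0.953084 − 0.981253 = -0.028169
N(d₁) = 0.829726,  N(d₂) = 0.488764,  e^(−rT) = 0.956971
E₀ = V₀·N(d₁) − D·e^(−rT)·N(d₂)
   = 489.7333·0.829726 − 325.0748·0.956971·0.488764 = 254.296512
B₀ = V₀ − E₀ = 489.7333 − 254.296512 = 235.436788
spread = −(1/T)·ln(B₀/D) − r = −(1/5.4299)·ln(235.436788/325.0748) − 0.0081 = 0.05131414
in basis points: 0.05131414 × 10⁴ = 513.1414 bp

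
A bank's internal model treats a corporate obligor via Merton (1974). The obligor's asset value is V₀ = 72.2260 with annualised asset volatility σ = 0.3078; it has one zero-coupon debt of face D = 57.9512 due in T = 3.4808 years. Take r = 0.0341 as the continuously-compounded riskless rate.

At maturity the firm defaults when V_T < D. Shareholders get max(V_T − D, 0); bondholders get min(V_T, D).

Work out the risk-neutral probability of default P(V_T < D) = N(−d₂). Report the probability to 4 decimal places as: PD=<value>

With assets at 72.2260 and a single debt payment of 57.9512 at 3.4808 years:
d₁ = [ln(V₀/D) + (r + σ²/2)T] / (σ√T)
   = [ln(72.2260/57.9512) + (0.0341 + 0.5·0.3078²)·3.4808] / (0.3078·√3.4808)
   = [0.220199 + 0.283582] / 0.574259 = 0.877271
d₂ = d₁ − σ√T = 0.877271 − 0.574259 = 0.303011
risk-neutral PD = N(−d₂) = N(-0.303011) = 0.380941

PD=0.3809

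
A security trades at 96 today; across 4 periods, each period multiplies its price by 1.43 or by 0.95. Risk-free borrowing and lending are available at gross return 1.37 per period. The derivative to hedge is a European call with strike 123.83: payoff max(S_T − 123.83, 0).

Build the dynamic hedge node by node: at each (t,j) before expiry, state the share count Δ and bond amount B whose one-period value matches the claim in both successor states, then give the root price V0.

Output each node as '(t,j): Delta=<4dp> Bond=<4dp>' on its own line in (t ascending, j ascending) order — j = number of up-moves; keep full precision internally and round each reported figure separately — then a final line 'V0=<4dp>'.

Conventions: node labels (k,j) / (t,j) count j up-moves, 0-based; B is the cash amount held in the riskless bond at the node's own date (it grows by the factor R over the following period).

(0,0): Delta=0.9972 Bond=-34.8702
(1,0): Delta=0.9762 Bond=-45.8516
(1,1): Delta=0.9992 Bond=-48.0466
(2,0): Delta=0.8192 Bond=-49.2157
(2,1): Delta=0.9911 Bond=-64.7596
(2,2): Delta=1.0000 Bond=-65.9758
(3,0): Delta=0.0000 Bond=0.0000
(3,1): Delta=0.8969 Bond=-77.0577
(3,2): Delta=1.0000 Bond=-90.3869
(3,3): Delta=1.0000 Bond=-90.3869
V0=60.8636

No-arbitrage ⇒ martingale measure with p* = (R−d)/(u−d) = 0.8750.
Expiry values: V(4,0)=0.0000, V(4,1)=0.0000, V(4,2)=53.3401, V(4,3)=142.8577, V(4,4)=277.6051
Node (3,0) S=82.3080: V=(p*·0.0000+(1−p*)·0.0000)/1.37=0.0000; Δ=(0.0000−0.0000)/(117.7004−78.1926)=0.0000; B=V−Δ·S=0.0000
Node (3,1) S=123.8952: V=(p*·53.3401+(1−p*)·0.0000)/1.37=34.0676; Δ=(53.3401−0.0000)/(177.1701−117.7004)=0.8969; B=V−Δ·S=-77.0577
Node (3,2) S=186.4949: V=(p*·142.8577+(1−p*)·53.3401)/1.37=96.1080; Δ=(142.8577−53.3401)/(266.6877−177.1701)=1.0000; B=V−Δ·S=-90.3869
Node (3,3) S=280.7239: V=(p*·277.6051+(1−p*)·142.8577)/1.37=190.3370; Δ=(277.6051−142.8577)/(401.4351−266.6877)=1.0000; B=V−Δ·S=-90.3869
Node (2,0) S=86.6400: V=(p*·34.0676+(1−p*)·0.0000)/1.37=21.7585; Δ=(34.0676−0.0000)/(123.8952−82.3080)=0.8192; B=V−Δ·S=-49.2157
Node (2,1) S=130.4160: V=(p*·96.1080+(1−p*)·34.0676)/1.37=64.4912; Δ=(96.1080−34.0676)/(186.4949−123.8952)=0.9911; B=V−Δ·S=-64.7596
Node (2,2) S=196.3104: V=(p*·190.3370+(1−p*)·96.1080)/1.37=130.3346; Δ=(190.3370−96.1080)/(280.7239−186.4949)=1.0000; B=V−Δ·S=-65.9758
Node (1,0) S=91.2000: V=(p*·64.4912+(1−p*)·21.7585)/1.37=43.1749; Δ=(64.4912−21.7585)/(130.4160−86.6400)=0.9762; B=V−Δ·S=-45.8516
Node (1,1) S=137.2800: V=(p*·130.3346+(1−p*)·64.4912)/1.37=89.1271; Δ=(130.3346−64.4912)/(196.3104−130.4160)=0.9992; B=V−Δ·S=-48.0466
Node (0,0) S=96.0000: V=(p*·89.1271+(1−p*)·43.1749)/1.37=60.8636; Δ=(89.1271−43.1749)/(137.2800−91.2000)=0.9972; B=V−Δ·S=-34.8702
As a check, the time-0 holding Δ(0,0)·S0 + B(0,0) comes to 60.8636 — exactly V0.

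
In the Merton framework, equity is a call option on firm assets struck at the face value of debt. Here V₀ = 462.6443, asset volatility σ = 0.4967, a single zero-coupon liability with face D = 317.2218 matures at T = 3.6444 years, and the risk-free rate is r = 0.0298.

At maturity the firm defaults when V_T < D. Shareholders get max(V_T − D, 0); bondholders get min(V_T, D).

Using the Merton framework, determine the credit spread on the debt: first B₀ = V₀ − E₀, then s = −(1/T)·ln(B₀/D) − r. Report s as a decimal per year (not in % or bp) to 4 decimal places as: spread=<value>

spread=0.0687

With assets at 462.6443 and a single debt payment of 317.2218 at 3.6444 years:
d₁ = [ln(V₀/D) + (r + σ²/2)T] / (σ√T)
   = [ln(462.6443/317.2218) + (0.0298 + 0.5·0.4967²)·3.6444] / (0.4967·√3.6444)
   = [0.377357 + 0.558160] / 0.948216 = 0.986608
d₂ = d₁ − σ√T = 0.986608 − 0.948216 = 0.038392
N(d₁) = 0.838083,  N(d₂) = 0.515312,  e^(−rT) = 0.897086
E₀ = V₀·N(d₁) − D·e^(−rT)·N(d₂)
   = 462.6443·0.838083 − 317.2218·0.897086·0.515312 = 241.088883
B₀ = V₀ − E₀ = 462.6443 − 241.088883 = 221.555417
spread = −(1/T)·ln(B₀/D) − r = −(1/3.6444)·ln(221.555417/317.2218) − 0.0298 = 0.06868767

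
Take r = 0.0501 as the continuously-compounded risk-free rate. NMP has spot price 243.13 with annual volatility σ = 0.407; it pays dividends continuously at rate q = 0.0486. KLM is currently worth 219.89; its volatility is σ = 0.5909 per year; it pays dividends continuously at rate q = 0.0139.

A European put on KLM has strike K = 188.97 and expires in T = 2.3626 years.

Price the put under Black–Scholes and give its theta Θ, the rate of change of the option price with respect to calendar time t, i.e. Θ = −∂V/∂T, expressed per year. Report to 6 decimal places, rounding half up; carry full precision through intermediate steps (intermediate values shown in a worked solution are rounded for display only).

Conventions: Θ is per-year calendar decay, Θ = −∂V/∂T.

price = 46.305455
Θ = -8.487867

σ√T = 0.5909·√2.3626 = 0.908258
d₁ = (ln(S/K) + (r−q+σ²/2)T) / (σ√T) = (ln(219.89/188.97) + (0.0501−0.0139+0.5909²/2)·2.3626) / 0.908258 = (0.151539 + 0.497992) / 0.908258 = 0.715140
d₂ = d₁ − σ√T = 0.715140 − 0.908258 = -0.193118
e^{−rT} = 0.888371
e^{−qT} = 0.967693
N(−d₁) = 0.237261,  N(−d₂) = 0.576567
Put price V = K·e^{−rT}·N(−d₂) − S·e^{−qT}·N(−d₁) = 96.791356 − 50.485901 = 46.305455
φ(d₁) = (1/√(2π))·e^{−d₁²/2} = 0.308927
Θ = −S·e^{−qT}·φ(d₁)·σ/(2√T) − q·S·e^{−qT}·N(−d₁) + r·K·e^{−rT}·N(−d₂) = −12.635360 − 0.701754 + 4.849247 = -8.487867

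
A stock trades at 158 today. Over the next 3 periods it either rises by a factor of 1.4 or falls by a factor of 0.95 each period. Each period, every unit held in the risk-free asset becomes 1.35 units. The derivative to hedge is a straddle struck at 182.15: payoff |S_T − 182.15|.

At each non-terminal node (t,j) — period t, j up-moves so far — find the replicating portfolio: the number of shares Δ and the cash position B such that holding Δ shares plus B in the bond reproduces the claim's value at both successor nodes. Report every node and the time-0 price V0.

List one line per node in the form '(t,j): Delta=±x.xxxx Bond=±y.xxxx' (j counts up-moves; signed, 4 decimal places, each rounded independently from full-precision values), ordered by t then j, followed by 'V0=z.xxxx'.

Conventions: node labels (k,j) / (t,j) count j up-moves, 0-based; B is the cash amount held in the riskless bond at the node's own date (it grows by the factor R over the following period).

(0,0): Delta=0.9911 Bond=-72.5758
(1,0): Delta=0.8862 Bond=-82.2355
(1,1): Delta=1.0000 Bond=-99.9451
(2,0): Delta=-0.4551 Bond=80.2466
(2,1): Delta=1.0000 Bond=-134.9259
(2,2): Delta=1.0000 Bond=-134.9259
V0=84.0186

Risk-neutral probability p* = (R−d)/(u−d) = (1.35−0.95)/(1.4−0.95) = 0.8889.
Terminal payoffs: V(3,0)=46.6848, V(3,1)=17.4830, V(3,2)=112.0460, V(3,3)=251.4020
  t=2,j=0: stock 142.5950 → up 199.6330 (V=17.4830), down 135.4652 (V=46.6848). Price 15.3538; hedge Δ=-0.4551, bond B=80.2466.
  t=2,j=1: stock 210.1400 → up 294.1960 (V=112.0460), down 199.6330 (V=17.4830). Price 75.2141; hedge Δ=1.0000, bond B=-134.9259.
  t=2,j=2: stock 309.6800 → up 433.5520 (V=251.4020), down 294.1960 (V=112.0460). Price 174.7541; hedge Δ=1.0000, bond B=-134.9259.
  t=1,j=0: stock 150.1000 → up 210.1400 (V=75.2141), down 142.5950 (V=15.3538). Price 50.7874; hedge Δ=0.8862, bond B=-82.2355.
  t=1,j=1: stock 221.2000 → up 309.6800 (V=174.7541), down 210.1400 (V=75.2141). Price 121.2549; hedge Δ=1.0000, bond B=-99.9451.
  t=0,j=0: stock 158.0000 → up 221.2000 (V=121.2549), down 150.1000 (V=50.7874). Price 84.0186; hedge Δ=0.9911, bond B=-72.5758.
As a check, the time-0 holding Δ(0,0)·S0 + B(0,0) comes to 84.0186 — exactly V0.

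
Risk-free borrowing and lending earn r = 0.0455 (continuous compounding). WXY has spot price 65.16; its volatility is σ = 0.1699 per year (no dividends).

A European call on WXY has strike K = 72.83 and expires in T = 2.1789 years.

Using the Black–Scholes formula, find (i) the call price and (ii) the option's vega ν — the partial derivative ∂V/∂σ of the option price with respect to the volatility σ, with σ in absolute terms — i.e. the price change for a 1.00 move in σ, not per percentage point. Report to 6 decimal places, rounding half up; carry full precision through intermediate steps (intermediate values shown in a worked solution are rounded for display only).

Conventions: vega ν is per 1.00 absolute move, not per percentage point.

price = 6.151626
ν = 38.258065

σ√T = 0.1699·√2.1789 = 0.250791
d₁ = (ln(S/K) + (r+σ²/2)T) / (σ√T) = (ln(65.16/72.83) + (0.0455+0.1699²/2)·2.1789) / 0.250791 = (-0.111282 + 0.130588) / 0.250791 = 0.076980
d₂ = d₁ − σ√T = 0.076980 − 0.250791 = -0.173811
e^{−rT} = 0.905616
N(d₁) = 0.530680,  N(d₂) = 0.431007
Call price V = S·N(d₁) − K·e^{−rT}·N(d₂) = 34.579122 − 28.427496 = 6.151626
φ(d₁) = (1/√(2π))·e^{−d₁²/2} = 0.397762
ν = S·φ(d₁)·√T = 38.258065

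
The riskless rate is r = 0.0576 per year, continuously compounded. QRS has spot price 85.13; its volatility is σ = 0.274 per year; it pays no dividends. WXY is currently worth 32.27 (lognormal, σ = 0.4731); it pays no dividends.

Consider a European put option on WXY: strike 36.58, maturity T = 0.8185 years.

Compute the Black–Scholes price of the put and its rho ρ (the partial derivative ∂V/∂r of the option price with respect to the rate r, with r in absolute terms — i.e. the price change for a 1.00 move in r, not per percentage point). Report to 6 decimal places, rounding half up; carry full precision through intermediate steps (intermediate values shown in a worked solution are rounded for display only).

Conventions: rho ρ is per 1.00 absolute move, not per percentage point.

price = 7.096912
ρ = -18.685932

σ√T = 0.4731·√0.8185 = 0.428018
d₁ = (ln(S/K) + (r+σ²/2)T) / (σ√T) = (ln(32.27/36.58) + (0.0576+0.4731²/2)·0.8185) / 0.428018 = (-0.125364 + 0.138745) / 0.428018 = 0.031264
d₂ = d₁ − σ√T = 0.031264 − 0.428018 = -0.396754
e^{−rT} = 0.953948
N(−d₁) = 0.487529,  N(−d₂) = 0.654225
Put price V = K·e^{−rT}·N(−d₂) − S·N(−d₁) = 22.829483 − 15.732571 = 7.096912
ρ = −K·T·e^{−rT}·N(−d₂) = -18.685932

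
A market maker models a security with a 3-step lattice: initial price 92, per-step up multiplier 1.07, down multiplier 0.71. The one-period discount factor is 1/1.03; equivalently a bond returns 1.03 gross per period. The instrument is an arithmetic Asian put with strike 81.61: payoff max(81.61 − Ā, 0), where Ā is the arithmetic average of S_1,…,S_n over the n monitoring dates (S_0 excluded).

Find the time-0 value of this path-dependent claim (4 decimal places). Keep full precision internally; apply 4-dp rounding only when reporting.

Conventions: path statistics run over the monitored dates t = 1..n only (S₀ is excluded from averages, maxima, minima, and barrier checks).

No-arbitrage gives p* = (R−d)/(u−d) = 0.8889: enumerate every path, weight its payoff by its p*-probability, and discount by R^3.
Enumerate all 2^3 = 8 price paths (U = up ×1.07, D = down ×0.71); each path with k up-moves has probability p*^k·(1−p*)^(3−k).
DDD: Ā=48.2083, payoff=33.4017, prob=0.001372
UDD: Ā=72.6520, payoff=8.9580, prob=0.010974
DUD: Ā=61.6120, payoff=19.9980, prob=0.010974
UUD: Ā=92.8519, payoff=0.0000, prob=0.087791
DDU: Ā=53.7736, payoff=27.8364, prob=0.010974
UDU: Ā=81.0391, payoff=0.5709, prob=0.087791
DUU: Ā=69.9991, payoff=11.6109, prob=0.087791
UUU: Ā=105.4916, payoff=0.0000, prob=0.702332
Price = Σ prob·payoff / R^3 = 1.738515 / 1.092727 = 1.5910

price = 1.5910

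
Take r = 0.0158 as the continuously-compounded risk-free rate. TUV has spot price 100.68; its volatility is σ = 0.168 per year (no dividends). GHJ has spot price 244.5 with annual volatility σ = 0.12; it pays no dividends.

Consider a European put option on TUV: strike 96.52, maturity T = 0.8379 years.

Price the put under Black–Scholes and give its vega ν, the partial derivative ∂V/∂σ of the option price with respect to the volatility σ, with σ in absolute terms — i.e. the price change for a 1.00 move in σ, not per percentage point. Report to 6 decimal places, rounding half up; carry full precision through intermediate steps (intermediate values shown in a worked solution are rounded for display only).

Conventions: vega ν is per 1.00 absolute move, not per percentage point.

price = 3.674639
ν = 33.412580

σ√T = 0.168·√0.8379 = 0.153782
d₁ = (ln(S/K) + (r+σ²/2)T) / (σ√T) = (ln(100.68/96.52) + (0.0158+0.168²/2)·0.8379) / 0.153782 = (0.042197 + 0.025063) / 0.153782 = 0.437374
d₂ = d₁ − σ√T = 0.437374 − 0.153782 = 0.283592
e^{−rT} = 0.986848
N(−d₁) = 0.330920,  N(−d₂) = 0.388362
Put price V = K·e^{−rT}·N(−d₂) − S·N(−d₁) = 36.991680 − 33.317041 = 3.674639
φ(d₁) = (1/√(2π))·e^{−d₁²/2} = 0.362552
ν = S·φ(d₁)·√T = 33.412580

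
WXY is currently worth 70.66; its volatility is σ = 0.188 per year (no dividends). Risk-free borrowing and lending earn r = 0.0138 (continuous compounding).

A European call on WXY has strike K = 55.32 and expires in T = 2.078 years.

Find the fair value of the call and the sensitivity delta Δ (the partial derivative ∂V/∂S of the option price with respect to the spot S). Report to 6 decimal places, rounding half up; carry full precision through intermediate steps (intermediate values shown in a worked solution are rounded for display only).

σ√T = 0.188·√2.078 = 0.271007
d₁ = (ln(S/K) + (r+σ²/2)T) / (σ√T) = (ln(70.66/55.32) + (0.0138+0.188²/2)·2.078) / 0.271007 = (0.244745 + 0.065399) / 0.271007 = 1.144413
d₂ = d₁ − σ√T = 1.144413 − 0.271007 = 0.873406
e^{−rT} = 0.971731
N(d₁) = 0.873774,  N(d₂) = 0.808779
Call price V = S·N(d₁) − K·e^{−rT}·N(d₂) = 61.740853 − 43.476847 = 18.264007
Δ = N(d₁) = 0.873774

price = 18.264007
Δ = 0.873774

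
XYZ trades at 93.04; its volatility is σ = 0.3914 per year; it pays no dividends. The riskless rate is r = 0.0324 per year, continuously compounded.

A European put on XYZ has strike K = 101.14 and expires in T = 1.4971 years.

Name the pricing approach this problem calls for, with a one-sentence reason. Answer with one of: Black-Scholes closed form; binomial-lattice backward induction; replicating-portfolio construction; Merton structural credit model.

framework: Black-Scholes closed form

Key observation: with XYZ following a GBM at constant σ and r, the European put struck at 101.14 prices in closed form — nothing here needs a stepwise model or a balance sheet.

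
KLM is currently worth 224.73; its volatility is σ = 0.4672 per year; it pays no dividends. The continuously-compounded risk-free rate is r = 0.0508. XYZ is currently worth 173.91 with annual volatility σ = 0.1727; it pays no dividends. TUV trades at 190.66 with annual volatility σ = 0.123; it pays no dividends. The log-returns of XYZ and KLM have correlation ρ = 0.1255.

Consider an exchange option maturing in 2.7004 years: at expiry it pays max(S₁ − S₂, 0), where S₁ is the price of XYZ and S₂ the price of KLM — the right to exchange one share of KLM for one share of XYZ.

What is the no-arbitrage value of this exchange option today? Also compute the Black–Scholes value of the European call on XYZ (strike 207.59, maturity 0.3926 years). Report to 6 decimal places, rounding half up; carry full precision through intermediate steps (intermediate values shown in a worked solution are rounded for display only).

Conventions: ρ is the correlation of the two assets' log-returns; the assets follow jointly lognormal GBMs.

exchange price = 38.437122
price(XYZ call K=207.59) = 0.664798

σ_eff = √(σ₁² + σ₂² − 2ρσ₁σ₂) = √(0.1727² + 0.4672² − 2·0.1255·0.1727·0.4672) = 0.477335
d₁ = (ln(S₁/S₂) + (q₂ − q₁ + σ_eff²/2)T) / (σ_eff√T) = (ln(173.91/224.73) + (0.0 − 0.0 + 0.113925)·2.7004) / 0.784400 = 0.065375
d₂ = d₁ − σ_eff√T = 0.065375 − 0.784400 = -0.719025
N(d₁) = 0.526062,  N(d₂) = 0.236063
V = S₁·e^{−q₁T}·N(d₁) − S₂·e^{−q₂T}·N(d₂) = 91.487484 − 53.050362 = 38.437122
[vanilla: XYZ call K=207.59]
σ√T = 0.1727·√0.3926 = 0.108210
d₁ = (ln(S/K) + (r+σ²/2)T) / (σ√T) = (ln(173.91/207.59) + (0.0508+0.1727²/2)·0.3926) / 0.108210 = (-0.177027 + 0.025799) / 0.108210 = -1.397544
d₂ = d₁ − σ√T = -1.397544 − 0.108210 = -1.505754
e^{−rT} = 0.980253
N(d₁) = 0.081125,  N(d₂) = 0.066065
price = S·N(d₁) − K·e^{−rT}·N(d₂) = 14.108451 − 13.443653 = 0.664798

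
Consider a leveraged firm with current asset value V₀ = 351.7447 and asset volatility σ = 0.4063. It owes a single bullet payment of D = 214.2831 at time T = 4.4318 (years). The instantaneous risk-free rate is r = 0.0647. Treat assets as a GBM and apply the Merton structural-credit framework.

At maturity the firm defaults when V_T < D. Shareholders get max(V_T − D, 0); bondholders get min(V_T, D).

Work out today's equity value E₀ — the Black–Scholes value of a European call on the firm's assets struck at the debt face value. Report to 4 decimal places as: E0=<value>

E0=209.6850

Apply the equity-as-call identities (strike 214.2831, horizon 4.4318 years):
d₁ = [ln(V₀/D) + (r + σ²/2)T] / (σ√T)
   = [ln(351.7447/214.2831) + (0.0647 + 0.5·0.4063²)·4.4318] / (0.4063·√4.4318)
   = [0.495608 + 0.652538] / 0.855336 = 1.342332
d₂ = d₁ − σ√T = 1.342332 − 0.855336 = 0.486996
N(d₁) = 0.910256,  N(d₂) = 0.686869,  e^(−rT) = 0.750709
E₀ = V₀·N(d₁) − D·e^(−rT)·N(d₂)
   = 351.7447·0.910256 − 214.2831·0.750709·0.686869 = 209.684970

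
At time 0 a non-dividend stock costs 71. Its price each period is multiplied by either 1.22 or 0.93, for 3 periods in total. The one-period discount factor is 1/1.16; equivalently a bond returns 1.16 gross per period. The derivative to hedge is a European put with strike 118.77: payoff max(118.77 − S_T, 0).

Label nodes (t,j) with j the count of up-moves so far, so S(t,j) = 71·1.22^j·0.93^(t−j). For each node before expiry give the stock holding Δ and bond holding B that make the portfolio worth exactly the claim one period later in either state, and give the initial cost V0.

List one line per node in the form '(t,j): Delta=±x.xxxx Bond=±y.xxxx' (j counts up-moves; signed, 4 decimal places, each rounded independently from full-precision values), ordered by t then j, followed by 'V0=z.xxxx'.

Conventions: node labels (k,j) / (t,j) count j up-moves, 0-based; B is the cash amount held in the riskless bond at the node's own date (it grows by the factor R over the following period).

(0,0): Delta=-0.7694 Bond=62.9671
(1,0): Delta=-1.0000 Bond=88.2655
(1,1): Delta=-0.7236 Bond=69.0705
(2,0): Delta=-1.0000 Bond=102.3879
(2,1): Delta=-1.0000 Bond=102.3879
(2,2): Delta=-0.6686 Bond=74.3132
V0=8.3366

Since d<R<u, set p* = (R−d)/(u−d) = 0.7931; price each node as the discounted p*-expectation of its children.
Expiry values: V(3,0)=61.6607, V(3,1)=43.8524, V(3,2)=20.4909, V(3,3)=0.0000
Node (2,0) S=61.4079: V=(p*·43.8524+(1−p*)·61.6607)/1.16=40.9800; Δ=(43.8524−61.6607)/(74.9176−57.1093)=-1.0000; B=V−Δ·S=102.3879
Node (2,1) S=80.5566: V=(p*·20.4909+(1−p*)·43.8524)/1.16=21.8313; Δ=(20.4909−43.8524)/(98.2791−74.9176)=-1.0000; B=V−Δ·S=102.3879
Node (2,2) S=105.6764: V=(p*·0.0000+(1−p*)·20.4909)/1.16=3.6547; Δ=(0.0000−20.4909)/(128.9252−98.2791)=-0.6686; B=V−Δ·S=74.3132
Node (1,0) S=66.0300: V=(p*·21.8313+(1−p*)·40.9800)/1.16=22.2355; Δ=(21.8313−40.9800)/(80.5566−61.4079)=-1.0000; B=V−Δ·S=88.2655
Node (1,1) S=86.6200: V=(p*·3.6547+(1−p*)·21.8313)/1.16=6.3926; Δ=(3.6547−21.8313)/(105.6764−80.5566)=-0.7236; B=V−Δ·S=69.0705
Node (0,0) S=71.0000: V=(p*·6.3926+(1−p*)·22.2355)/1.16=8.3366; Δ=(6.3926−22.2355)/(86.6200−66.0300)=-0.7694; B=V−Δ·S=62.9671
Sanity check at the root: Δ(0,0)·S0 + B(0,0) reproduces V0 = 8.3366.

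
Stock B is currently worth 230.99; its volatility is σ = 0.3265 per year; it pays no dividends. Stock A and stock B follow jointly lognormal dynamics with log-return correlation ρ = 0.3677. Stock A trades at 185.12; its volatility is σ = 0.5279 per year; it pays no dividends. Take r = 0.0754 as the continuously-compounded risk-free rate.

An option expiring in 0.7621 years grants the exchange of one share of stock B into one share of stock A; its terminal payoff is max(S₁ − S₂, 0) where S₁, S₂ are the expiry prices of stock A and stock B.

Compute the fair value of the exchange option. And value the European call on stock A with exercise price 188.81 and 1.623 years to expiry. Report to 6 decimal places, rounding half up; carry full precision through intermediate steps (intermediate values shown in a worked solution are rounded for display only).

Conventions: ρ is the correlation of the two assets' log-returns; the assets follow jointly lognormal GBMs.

σ_eff = √(σ₁² + σ₂² − 2ρσ₁σ₂) = √(0.5279² + 0.3265² − 2·0.3677·0.5279·0.3265) = 0.508456
d₁ = (ln(S₁/S₂) + (q₂ − q₁ + σ_eff²/2)T) / (σ_eff√T) = (ln(185.12/230.99) + (0.0 − 0.0 + 0.129264)·0.7621) / 0.443874 = -0.276786
d₂ = d₁ − σ_eff√T = -0.276786 − 0.443874 = -0.720660
N(d₁) = 0.390972,  N(d₂) = 0.235559
V = S₁·e^{−q₁T}·N(d₁) − S₂·e^{−q₂T}·N(d₂) = 72.376747 − 54.411848 = 17.964899
[vanilla: stock A call K=188.81]
σ√T = 0.5279·√1.623 = 0.672529
d₁ = (ln(S/K) + (r+σ²/2)T) / (σ√T) = (ln(185.12/188.81) + (0.0754+0.5279²/2)·1.623) / 0.672529 = (-0.019737 + 0.348522) / 0.672529 = 0.488878
d₂ = d₁ − σ√T = 0.488878 − 0.672529 = -0.183651
e^{−rT} = 0.884817
N(d₁) = 0.687536,  N(d₂) = 0.427144
price = S·N(d₁) − K·e^{−rT}·N(d₂) = 127.276678 − 71.359643 = 55.917036

exchange price = 17.964899
price(stock A call K=188.81) = 55.917036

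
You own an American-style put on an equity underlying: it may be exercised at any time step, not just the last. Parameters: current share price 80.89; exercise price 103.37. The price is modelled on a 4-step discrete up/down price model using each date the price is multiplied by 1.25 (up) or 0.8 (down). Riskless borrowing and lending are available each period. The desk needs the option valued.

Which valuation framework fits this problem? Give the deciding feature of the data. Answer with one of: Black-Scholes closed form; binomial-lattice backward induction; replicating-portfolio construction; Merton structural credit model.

framework: binomial-lattice backward induction

Key observation: with exercise allowed before expiry on a discrete up/down model (4 steps from spot 80.89), the strike-103.37 put's value must be rolled back through the tree testing early exercise at each node.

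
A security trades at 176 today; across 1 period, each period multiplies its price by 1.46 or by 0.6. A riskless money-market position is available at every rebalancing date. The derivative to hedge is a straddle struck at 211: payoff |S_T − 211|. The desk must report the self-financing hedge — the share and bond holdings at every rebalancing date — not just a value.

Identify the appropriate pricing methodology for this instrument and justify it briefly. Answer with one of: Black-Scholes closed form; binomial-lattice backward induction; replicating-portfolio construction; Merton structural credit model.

framework: replicating-portfolio construction

Key observation: since the answer must list Δ and B at each node of the 1.46/0.6 lattice on 176, the replicating-portfolio method — solving the two-state system at every node — is the one that applies.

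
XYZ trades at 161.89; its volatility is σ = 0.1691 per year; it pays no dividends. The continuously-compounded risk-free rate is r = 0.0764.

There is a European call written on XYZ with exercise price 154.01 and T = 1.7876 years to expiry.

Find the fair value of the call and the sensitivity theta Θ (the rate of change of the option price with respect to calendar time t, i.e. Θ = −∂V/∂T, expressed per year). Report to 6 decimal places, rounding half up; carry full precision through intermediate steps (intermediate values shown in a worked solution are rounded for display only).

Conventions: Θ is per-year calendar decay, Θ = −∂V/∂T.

σ√T = 0.1691·√1.7876 = 0.226089
d₁ = (ln(S/K) + (r+σ²/2)T) / (σ√T) = (ln(161.89/154.01) + (0.0764+0.1691²/2)·1.7876) / 0.226089 = (0.049900 + 0.162131) / 0.226089 = 0.937819
d₂ = d₁ − σ√T = 0.937819 − 0.226089 = 0.711730
e^{−rT} = 0.872343
N(d₁) = 0.825831,  N(d₂) = 0.761684
Call price V = S·N(d₁) − K·e^{−rT}·N(d₂) = 133.693826 − 102.331908 = 31.361918
φ(d₁) = (1/√(2π))·e^{−d₁²/2} = 0.256997
Θ = −S·φ(d₁)·σ/(2√T) − r·K·e^{−rT}·N(d₂) = −2.631035 − 7.818158 = -10.449192

price = 31.361918
Θ = -10.449192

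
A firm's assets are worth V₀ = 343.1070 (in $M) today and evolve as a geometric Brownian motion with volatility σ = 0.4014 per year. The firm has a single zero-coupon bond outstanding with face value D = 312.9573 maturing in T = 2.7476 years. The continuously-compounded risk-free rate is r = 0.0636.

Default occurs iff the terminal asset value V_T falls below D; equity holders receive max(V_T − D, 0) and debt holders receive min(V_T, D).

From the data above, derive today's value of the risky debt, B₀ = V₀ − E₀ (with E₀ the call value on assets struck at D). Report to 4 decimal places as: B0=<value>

Apply the equity-as-call identities (strike 312.9573, horizon 2.7476 years):
d₁ = [ln(V₀/D) + (r + σ²/2)T] / (σ√T)
   = [ln(343.1070/312.9573) + (0.0636 + 0.5·0.4014²)·2.7476] / (0.4014·√2.7476)
   = [0.091976 + 0.396097] / 0.665356 = 0.733551
d₂ = d₁ − σ√T = 0.733551 − 0.665356 = 0.068194
N(d₁) = 0.768389,  N(d₂) = 0.527185,  e^(−rT) = 0.839669
E₀ = V₀·N(d₁) − D·e^(−rT)·N(d₂)
   = 343.1070·0.768389 − 312.9573·0.839669·0.527185 = 125.105649
B₀ = V₀ − E₀ = 343.1070 − 125.105649 = 218.001351

B0=218.0014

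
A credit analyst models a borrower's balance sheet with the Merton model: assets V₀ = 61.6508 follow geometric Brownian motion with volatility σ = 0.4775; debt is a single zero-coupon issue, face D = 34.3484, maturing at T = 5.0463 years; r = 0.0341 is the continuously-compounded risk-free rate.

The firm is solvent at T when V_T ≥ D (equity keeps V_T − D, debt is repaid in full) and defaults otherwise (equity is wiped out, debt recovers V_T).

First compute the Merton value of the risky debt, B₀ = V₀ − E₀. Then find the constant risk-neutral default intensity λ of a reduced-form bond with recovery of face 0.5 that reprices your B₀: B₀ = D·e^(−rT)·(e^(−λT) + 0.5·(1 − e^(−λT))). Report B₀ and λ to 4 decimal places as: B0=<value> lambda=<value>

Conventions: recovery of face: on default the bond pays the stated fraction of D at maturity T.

Apply the equity-as-call identities (strike 34.3484, horizon 5.0463 years):
d₁ = [ln(V₀/D) + (r + σ²/2)T] / (σ√T)
   = [ln(61.6508/34.3484) + (0.0341 + 0.5·0.4775²)·5.0463] / (0.4775·√5.0463)
   = [0.584931 + 0.747373] / 1.072655 = 1.242062
d₂ = d₁ − σ√T = 1.242062 − 1.072655 = 0.169407
N(d₁) = 0.892893,  N(d₂) = 0.567262,  e^(−rT) = 0.841913
E₀ = V₀·N(d₁) − D·e^(−rT)·N(d₂)
   = 61.6508·0.892893 − 34.3484·0.841913·0.567262 = 38.643295
B₀ = V₀ − E₀ = 61.6508 − 38.643295 = 23.007505
e^(−λT) = (B₀·e^(rT)/D − 0.5)/(1 − 0.5) = (23.0075·1.187771/34.3484 − 0.5)/0.5 = 0.59120378
λ = −ln(0.59120378)/5.0463 = 0.104154

B0=23.0075 lambda=0.1042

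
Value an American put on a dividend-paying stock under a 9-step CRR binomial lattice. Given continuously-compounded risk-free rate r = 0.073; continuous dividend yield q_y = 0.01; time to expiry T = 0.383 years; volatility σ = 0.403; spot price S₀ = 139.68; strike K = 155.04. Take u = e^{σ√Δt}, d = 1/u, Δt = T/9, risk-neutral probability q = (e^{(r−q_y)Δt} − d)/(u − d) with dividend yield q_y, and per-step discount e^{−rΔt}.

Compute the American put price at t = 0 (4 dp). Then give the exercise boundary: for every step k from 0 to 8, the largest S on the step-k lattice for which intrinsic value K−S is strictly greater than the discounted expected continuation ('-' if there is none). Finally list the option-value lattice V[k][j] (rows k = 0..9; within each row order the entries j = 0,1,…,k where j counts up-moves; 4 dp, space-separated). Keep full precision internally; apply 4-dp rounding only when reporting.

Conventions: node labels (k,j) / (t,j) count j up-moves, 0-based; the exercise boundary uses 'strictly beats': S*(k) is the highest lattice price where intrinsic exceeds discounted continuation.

Δt=0.04256, u=1.08669, d=0.92023, q=0.49536, disc=e^(-rΔt)=0.99690
k=9 terminal: V=max(K-S,0) → 88.9419 76.9853 62.8658 46.1923 26.5027 3.2514 0.0000 0.0000 0.0000 0.0000
k=8: j=0 S=71.8281 intr=83.2119 cont=82.7616 V=83.2119[EX]; j=1 S=84.8212 intr=70.2188 cont=69.7740 V=70.2188[EX]; j=2 S=100.1646 intr=54.8754 cont=54.4371 V=54.8754[EX]; j=3 S=118.2835 intr=36.7565 cont=36.3259 V=36.7565[EX]; j=4 S=139.6800 intr=15.3600 cont=14.9385 V=15.3600[EX]; j=5 S=164.9469 intr=0.0000 cont=1.6357 V=1.6357[hold]; j=6 S=194.7844 intr=0.0000 cont=0.0000 V=0.0000[hold]; j=7 S=230.0193 intr=0.0000 cont=0.0000 V=0.0000[hold]; j=8 S=271.6279 intr=0.0000 cont=0.0000 V=0.0000[hold]  S*(8)=139.6800
k=7: j=0 S=78.0547 intr=76.9853 cont=76.5376 V=76.9853[EX]; j=1 S=92.1742 intr=62.8658 cont=62.4242 V=62.8658[EX]; j=2 S=108.8477 intr=46.1923 cont=45.7577 V=46.1923[EX]; j=3 S=128.5373 intr=26.5027 cont=26.0765 V=26.5027[EX]; j=4 S=151.7886 intr=3.2514 cont=8.5350 V=8.5350[hold]; j=5 S=179.2459 intr=0.0000 cont=0.8229 V=0.8229[hold]; j=6 S=211.6700 intr=0.0000 cont=0.0000 V=0.0000[hold]; j=7 S=249.9593 intr=0.0000 cont=0.0000 V=0.0000[hold]  S*(7)=128.5373
k=6: j=0 S=84.8212 intr=70.2188 cont=69.7740 V=70.2188[EX]; j=1 S=100.1646 intr=54.8754 cont=54.4371 V=54.8754[EX]; j=2 S=118.2835 intr=36.7565 cont=36.3259 V=36.7565[EX]; j=3 S=139.6800 intr=15.3600 cont=17.5477 V=17.5477[hold]; j=4 S=164.9469 intr=0.0000 cont=4.7002 V=4.7002[hold]; j=5 S=194.7844 intr=0.0000 cont=0.4140 V=0.4140[hold]; j=6 S=230.0193 intr=0.0000 cont=0.0000 V=0.0000[hold]  S*(6)=118.2835
k=5: j=0 S=92.1742 intr=62.8658 cont=62.4242 V=62.8658[EX]; j=1 S=108.8477 intr=46.1923 cont=45.7577 V=46.1923[EX]; j=2 S=128.5373 intr=26.5027 cont=27.1568 V=27.1568[hold]; j=3 S=151.7886 intr=3.2514 cont=11.1489 V=11.1489[hold]; j=4 S=179.2459 intr=0.0000 cont=2.5690 V=2.5690[hold]; j=5 S=211.6700 intr=0.0000 cont=0.2083 V=0.2083[hold]  S*(5)=108.8477
k=4: j=0 S=100.1646 intr=54.8754 cont=54.4371 V=54.8754[EX]; j=1 S=118.2835 intr=36.7565 cont=36.6489 V=36.7565[EX]; j=2 S=139.6800 intr=15.3600 cont=19.1676 V=19.1676[hold]; j=3 S=164.9469 intr=0.0000 cont=6.8774 V=6.8774[hold]; j=4 S=194.7844 intr=0.0000 cont=1.3952 V=1.3952[hold]  S*(4)=118.2835
k=3: j=0 S=108.8477 intr=46.1923 cont=45.7577 V=46.1923[EX]; j=1 S=128.5373 intr=26.5027 cont=27.9567 V=27.9567[hold]; j=2 S=151.7886 intr=3.2514 cont=13.0390 V=13.0390[hold]; j=3 S=179.2459 intr=0.0000 cont=4.1489 V=4.1489[hold]  S*(3)=108.8477
k=2: j=0 S=118.2835 intr=36.7565 cont=37.0440 V=37.0440[hold]; j=1 S=139.6800 intr=15.3600 cont=20.5034 V=20.5034[hold]; j=2 S=164.9469 intr=0.0000 cont=8.6084 V=8.6084[hold]  S*(2)=-
k=1: j=0 S=128.5373 intr=26.5027 cont=28.7610 V=28.7610[hold]; j=1 S=151.7886 intr=3.2514 cont=14.5658 V=14.5658[hold]  S*(1)=-
k=0: j=0 S=139.6800 intr=15.3600 cont=21.6619 V=21.6619[hold]  S*(0)=-

price = 21.6619
boundary = - - - 108.8477 118.2835 108.8477 118.2835 128.5373 139.6800
tree:
21.6619
28.7610 14.5658
37.0440 20.5034 8.6084
46.1923 27.9567 13.0390 4.1489
54.8754 36.7565 19.1676 6.8774 1.3952
62.8658 46.1923 27.1568 11.1489 2.5690 0.2083
70.2188 54.8754 36.7565 17.5477 4.7002 0.4140 0.0000
76.9853 62.8658 46.1923 26.5027 8.5350 0.8229 0.0000 0.0000
83.2119 70.2188 54.8754 36.7565 15.3600 1.6357 0.0000 0.0000 0.0000
88.9419 76.9853 62.8658 46.1923 26.5027 3.2514 0.0000 0.0000 0.0000 0.0000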